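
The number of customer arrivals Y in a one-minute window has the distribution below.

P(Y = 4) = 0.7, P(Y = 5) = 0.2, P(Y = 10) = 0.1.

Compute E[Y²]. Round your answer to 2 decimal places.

26.20

E[Y²] = (4)²(0.7) + (5)²(0.2) + (10)²(0.1) = 26.2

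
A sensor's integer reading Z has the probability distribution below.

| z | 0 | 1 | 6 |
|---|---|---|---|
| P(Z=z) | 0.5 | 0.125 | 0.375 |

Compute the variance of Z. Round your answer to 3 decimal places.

E[Z] = (0)(0.5) + (1)(0.125) + (6)(0.375) = 2.375
E[Z²] = (0)²(0.5) + (1)²(0.125) + (6)²(0.375) = 13.625
var(Z) = E[Z²] − (E[Z])² = 13.625 − (2.375)² = 7.984375

7.984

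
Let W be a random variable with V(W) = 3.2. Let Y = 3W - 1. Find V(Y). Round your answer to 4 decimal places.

28.8000

V(3W - 1) = (3)²·V(W) = 9·3.2 = 28.8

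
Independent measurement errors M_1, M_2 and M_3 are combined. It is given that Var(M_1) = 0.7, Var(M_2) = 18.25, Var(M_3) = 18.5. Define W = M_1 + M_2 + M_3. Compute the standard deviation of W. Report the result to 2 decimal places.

6.12

By independence, Var(W) = (1)²Var(M_1) + (1)²Var(M_2) + (1)²Var(M_3)
= (1)²·0.7 + (1)²·18.25 + (1)²·18.5 = 37.45
σ(W) = √37.45 ≈ 6.12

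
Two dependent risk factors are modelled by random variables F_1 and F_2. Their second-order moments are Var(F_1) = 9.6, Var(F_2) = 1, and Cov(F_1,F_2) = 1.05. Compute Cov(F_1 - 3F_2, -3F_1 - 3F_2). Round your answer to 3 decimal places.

Cov(F_1 - 3F_2, -3F_1 - 3F_2) = (1)(-3)Var(F_1) + (-3)(-3)Var(F_2) + [(1)(-3) + (-3)(-3)]Cov(F_1,F_2)
= -3·9.6 + 9·1 + 6·1.05 = -13.5

-13.500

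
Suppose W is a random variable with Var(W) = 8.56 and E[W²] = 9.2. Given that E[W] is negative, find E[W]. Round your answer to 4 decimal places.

(E[W])² = E[W²] − Var(W) = 9.2 − 8.56 = 0.64
E[W] = −√0.64 = -0.8

-0.8000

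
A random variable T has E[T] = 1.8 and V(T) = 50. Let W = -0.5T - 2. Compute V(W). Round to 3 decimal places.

12.500

V(-0.5T - 2) = (-0.5)²·V(T) = 0.25·50 = 12.5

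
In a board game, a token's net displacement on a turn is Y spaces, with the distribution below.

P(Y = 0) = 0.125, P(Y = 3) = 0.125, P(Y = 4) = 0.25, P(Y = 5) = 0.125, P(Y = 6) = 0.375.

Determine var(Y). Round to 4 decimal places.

3.6875

E[Y] = (0)(0.125) + (3)(0.125) + (4)(0.25) + (5)(0.125) + (6)(0.375) = 4.25
E[Y²] = (0)²(0.125) + (3)²(0.125) + (4)²(0.25) + (5)²(0.125) + (6)²(0.375) = 21.75
var(Y) = E[Y²] − (E[Y])² = 21.75 − (4.25)² = 3.6875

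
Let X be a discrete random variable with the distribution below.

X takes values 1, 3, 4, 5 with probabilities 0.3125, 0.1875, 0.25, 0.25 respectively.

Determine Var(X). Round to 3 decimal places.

2.484

E[X] = (1)(0.3125) + (3)(0.1875) + (4)(0.25) + (5)(0.25) = 3.125
E[X²] = (1)²(0.3125) + (3)²(0.1875) + (4)²(0.25) + (5)²(0.25) = 12.25
Var(X) = E[X²] − (E[X])² = 12.25 − (3.125)² = 2.484375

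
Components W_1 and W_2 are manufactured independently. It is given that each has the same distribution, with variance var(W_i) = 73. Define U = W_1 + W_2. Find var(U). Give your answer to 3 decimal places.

146.000

By independence, var(U) = (1)²var(W_1) + (1)²var(W_2)
= (1)²·73 + (1)²·73 = 146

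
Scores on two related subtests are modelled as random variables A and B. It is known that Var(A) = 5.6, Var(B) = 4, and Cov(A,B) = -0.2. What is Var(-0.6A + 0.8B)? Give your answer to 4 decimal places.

Var(-0.6A + 0.8B) = (-0.6)²·Var(A) + (0.8)²·Var(B) + 2·(-0.6)·(0.8)·Cov(A,B)
= 0.36·5.6 + 0.64·4 + -0.96·-0.2 = 4.768

4.7680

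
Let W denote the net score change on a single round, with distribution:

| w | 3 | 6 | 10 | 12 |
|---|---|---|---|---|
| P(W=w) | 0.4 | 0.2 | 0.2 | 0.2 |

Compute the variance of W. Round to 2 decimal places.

E[W] = (3)(0.4) + (6)(0.2) + (10)(0.2) + (12)(0.2) = 6.8
E[W²] = (3)²(0.4) + (6)²(0.2) + (10)²(0.2) + (12)²(0.2) = 59.6
V(W) = E[W²] − (E[W])² = 59.6 − (6.8)² = 13.36

13.36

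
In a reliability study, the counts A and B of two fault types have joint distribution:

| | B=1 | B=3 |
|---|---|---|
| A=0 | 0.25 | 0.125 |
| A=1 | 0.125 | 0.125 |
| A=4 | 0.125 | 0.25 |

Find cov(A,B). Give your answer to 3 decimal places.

0.500

E[A] = 1.75,  E[B] = 2
E[AB] = 4
cov(A,B) = E[AB] − E[A]E[B] = 4 − (1.75)(2) = 0.5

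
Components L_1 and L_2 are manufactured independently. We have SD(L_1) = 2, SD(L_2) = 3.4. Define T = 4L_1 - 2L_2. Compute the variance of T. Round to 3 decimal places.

110.240

Var(L_1) = 4, Var(L_2) = 11.56
By independence, Var(T) = (4)²Var(L_1) + (-2)²Var(L_2)
= (4)²·4 + (-2)²·11.56 = 110.24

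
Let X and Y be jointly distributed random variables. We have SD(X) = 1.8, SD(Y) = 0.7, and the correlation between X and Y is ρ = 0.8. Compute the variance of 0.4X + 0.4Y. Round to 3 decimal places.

Var(X) = (1.8)² = 3.24;  Var(Y) = (0.7)² = 0.49
Cov(X,Y) = ρ·SD(X)·SD(Y) = 0.8·1.8·0.7 = 1.008
Var(0.4X + 0.4Y) = (0.4)²·Var(X) + (0.4)²·Var(Y) + 2·(0.4)·(0.4)·Cov(X,Y)
= 0.16·3.24 + 0.16·0.49 + 0.32·1.008 = 0.91936

0.919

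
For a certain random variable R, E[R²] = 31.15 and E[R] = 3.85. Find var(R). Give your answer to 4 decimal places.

var(R) = 31.15 − (3.85)² = 16.3275

16.3275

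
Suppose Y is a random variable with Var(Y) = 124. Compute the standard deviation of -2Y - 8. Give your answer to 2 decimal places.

22.27

Var(-2Y - 8) = (-2)²·124 = 496
σ(-2Y - 8) = √496 ≈ 22.27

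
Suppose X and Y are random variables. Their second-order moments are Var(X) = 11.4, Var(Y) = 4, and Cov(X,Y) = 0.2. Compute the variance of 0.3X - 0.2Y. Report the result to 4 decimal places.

1.1620

Var(0.3X - 0.2Y) = (0.3)²·Var(X) + (-0.2)²·Var(Y) + 2·(0.3)·(-0.2)·Cov(X,Y)
= 0.09·11.4 + 0.04·4 + -0.12·0.2 = 1.162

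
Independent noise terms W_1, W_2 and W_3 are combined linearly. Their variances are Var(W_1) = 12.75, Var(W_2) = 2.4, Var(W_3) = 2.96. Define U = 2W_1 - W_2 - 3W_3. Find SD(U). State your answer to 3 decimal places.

By independence, Var(U) = (2)²Var(W_1) + (-1)²Var(W_2) + (-3)²Var(W_3)
= (2)²·12.75 + (-1)²·2.4 + (-3)²·2.96 = 80.04
SD(U) = √80.04 ≈ 8.947

8.947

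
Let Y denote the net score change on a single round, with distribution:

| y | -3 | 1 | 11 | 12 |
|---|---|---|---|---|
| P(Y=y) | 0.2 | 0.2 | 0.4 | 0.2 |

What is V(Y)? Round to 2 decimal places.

38.24

E[Y] = (-3)(0.2) + (1)(0.2) + (11)(0.4) + (12)(0.2) = 6.4
E[Y²] = (-3)²(0.2) + (1)²(0.2) + (11)²(0.4) + (12)²(0.2) = 79.2
V(Y) = E[Y²] − (E[Y])² = 79.2 − (6.4)² = 38.24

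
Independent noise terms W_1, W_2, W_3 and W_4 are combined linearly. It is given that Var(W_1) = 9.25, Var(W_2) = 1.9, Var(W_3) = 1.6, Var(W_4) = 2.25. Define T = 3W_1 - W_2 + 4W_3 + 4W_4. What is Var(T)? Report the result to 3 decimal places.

146.750

By independence, Var(T) = (3)²Var(W_1) + (-1)²Var(W_2) + (4)²Var(W_3) + (4)²Var(W_4)
= (3)²·9.25 + (-1)²·1.9 + (4)²·1.6 + (4)²·2.25 = 146.75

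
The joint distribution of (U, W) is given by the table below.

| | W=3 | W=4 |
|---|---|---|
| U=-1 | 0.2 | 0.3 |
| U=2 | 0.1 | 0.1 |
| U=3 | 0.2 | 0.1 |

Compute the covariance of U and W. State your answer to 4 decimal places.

E[U] = 0.8,  E[W] = 3.5
E[UW] = 2.6
Cov(U,W) = E[UW] − E[U]E[W] = 2.6 − (0.8)(3.5) = -0.2

-0.2000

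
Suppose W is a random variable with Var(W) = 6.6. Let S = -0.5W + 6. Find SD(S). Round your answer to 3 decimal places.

Var(-0.5W + 6) = (-0.5)²·6.6 = 1.65
SD(S) = √1.65 ≈ 1.285

1.285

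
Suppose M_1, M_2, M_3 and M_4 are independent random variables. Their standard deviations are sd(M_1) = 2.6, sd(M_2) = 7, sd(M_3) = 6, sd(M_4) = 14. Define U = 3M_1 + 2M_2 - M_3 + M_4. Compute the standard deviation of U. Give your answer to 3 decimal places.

V(M_1) = 6.76, V(M_2) = 49, V(M_3) = 36, V(M_4) = 196
By independence, V(U) = (3)²V(M_1) + (2)²V(M_2) + (-1)²V(M_3) + (1)²V(M_4)
= (3)²·6.76 + (2)²·49 + (-1)²·36 + (1)²·196 = 488.84
sd(U) = √488.84 ≈ 22.110

22.110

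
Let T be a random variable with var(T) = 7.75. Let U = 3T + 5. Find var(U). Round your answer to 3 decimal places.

var(3T + 5) = (3)²·var(T) = 9·7.75 = 69.75

69.750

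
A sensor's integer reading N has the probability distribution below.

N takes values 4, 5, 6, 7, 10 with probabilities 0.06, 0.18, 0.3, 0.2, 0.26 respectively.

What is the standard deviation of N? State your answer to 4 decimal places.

E[N] = (4)(0.06) + (5)(0.18) + (6)(0.3) + (7)(0.2) + (10)(0.26) = 6.94
E[N²] = (4)²(0.06) + (5)²(0.18) + (6)²(0.3) + (7)²(0.2) + (10)²(0.26) = 52.06
var(N) = E[N²] − (E[N])² = 52.06 − (6.94)² = 3.8964
SD(N) = √3.8964 ≈ 1.9739

1.9739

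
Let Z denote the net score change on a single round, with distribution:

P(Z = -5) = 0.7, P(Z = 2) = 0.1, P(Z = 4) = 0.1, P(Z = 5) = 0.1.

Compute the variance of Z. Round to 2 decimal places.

E[Z] = (-5)(0.7) + (2)(0.1) + (4)(0.1) + (5)(0.1) = -2.4
E[Z²] = (-5)²(0.7) + (2)²(0.1) + (4)²(0.1) + (5)²(0.1) = 22
var(Z) = E[Z²] − (E[Z])² = 22 − (-2.4)² = 16.24

16.24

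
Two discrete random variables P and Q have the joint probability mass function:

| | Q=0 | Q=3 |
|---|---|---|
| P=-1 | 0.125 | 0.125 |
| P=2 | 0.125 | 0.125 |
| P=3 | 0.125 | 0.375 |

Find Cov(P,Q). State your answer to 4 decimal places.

0.4688

E[P] = 1.75,  E[Q] = 1.875
E[PQ] = 3.75
Cov(P,Q) = E[PQ] − E[P]E[Q] = 3.75 − (1.75)(1.875) = 0.46875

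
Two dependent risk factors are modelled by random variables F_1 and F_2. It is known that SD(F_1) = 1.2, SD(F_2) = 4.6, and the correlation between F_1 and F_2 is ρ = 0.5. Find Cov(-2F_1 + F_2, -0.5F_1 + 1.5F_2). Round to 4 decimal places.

23.5200

Var(F_1) = (1.2)² = 1.44;  Var(F_2) = (4.6)² = 21.16
Cov(F_1,F_2) = ρ·SD(F_1)·SD(F_2) = 0.5·1.2·4.6 = 2.76
Cov(-2F_1 + F_2, -0.5F_1 + 1.5F_2) = (-2)(-0.5)Var(F_1) + (1)(1.5)Var(F_2) + [(-2)(1.5) + (1)(-0.5)]Cov(F_1,F_2)
= 1·1.44 + 1.5·21.16 + -3.5·2.76 = 23.52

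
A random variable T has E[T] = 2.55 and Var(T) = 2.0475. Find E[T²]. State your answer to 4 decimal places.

E[T²] = Var(T) + (E[T])² = 2.0475 + (2.55)² = 8.55

8.5500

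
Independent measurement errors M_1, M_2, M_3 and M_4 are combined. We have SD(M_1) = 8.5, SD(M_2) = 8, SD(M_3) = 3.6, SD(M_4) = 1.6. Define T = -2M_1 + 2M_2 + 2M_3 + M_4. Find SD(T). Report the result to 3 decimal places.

24.483

var(M_1) = 72.25, var(M_2) = 64, var(M_3) = 12.96, var(M_4) = 2.56
By independence, var(T) = (-2)²var(M_1) + (2)²var(M_2) + (2)²var(M_3) + (1)²var(M_4)
= (-2)²·72.25 + (2)²·64 + (2)²·12.96 + (1)²·2.56 = 599.4
SD(T) = √599.4 ≈ 24.483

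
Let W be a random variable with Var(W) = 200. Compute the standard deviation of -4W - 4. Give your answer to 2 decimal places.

Var(-4W - 4) = (-4)²·200 = 3200
sd(-4W - 4) = √3200 ≈ 56.57

56.57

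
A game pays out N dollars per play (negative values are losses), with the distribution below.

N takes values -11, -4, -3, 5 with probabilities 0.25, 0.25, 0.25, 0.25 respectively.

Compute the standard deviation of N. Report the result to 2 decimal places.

5.67

E[N] = (-11)(0.25) + (-4)(0.25) + (-3)(0.25) + (5)(0.25) = -3.25
E[N²] = (-11)²(0.25) + (-4)²(0.25) + (-3)²(0.25) + (5)²(0.25) = 42.75
Var(N) = E[N²] − (E[N])² = 42.75 − (-3.25)² = 32.1875
sd(N) = √32.1875 ≈ 5.67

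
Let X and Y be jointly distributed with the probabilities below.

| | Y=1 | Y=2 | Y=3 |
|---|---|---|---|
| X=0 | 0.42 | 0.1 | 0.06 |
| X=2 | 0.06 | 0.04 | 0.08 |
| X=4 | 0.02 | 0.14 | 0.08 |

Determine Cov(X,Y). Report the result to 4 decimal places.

E[X] = 1.32,  E[Y] = 1.72
E[XY] = 2.92
Cov(X,Y) = E[XY] − E[X]E[Y] = 2.92 − (1.32)(1.72) = 0.6496

0.6496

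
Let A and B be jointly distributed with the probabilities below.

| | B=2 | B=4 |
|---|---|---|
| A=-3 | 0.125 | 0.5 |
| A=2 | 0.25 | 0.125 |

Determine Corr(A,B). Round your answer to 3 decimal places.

-0.467

E[A] = -1.125,  E[B] = 3.25
E[AB] = -4.75
Cov(A,B) = E[AB] − E[A]E[B] = -4.75 − (-1.125)(3.25) = -1.09375
var(A) = 5.859375,  var(B) = 0.9375
ρ = -1.09375 / √(5.859375·0.9375) ≈ -0.467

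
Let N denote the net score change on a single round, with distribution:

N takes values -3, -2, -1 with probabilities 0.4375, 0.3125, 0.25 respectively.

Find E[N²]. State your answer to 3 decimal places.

5.438

E[N²] = (-3)²(0.4375) + (-2)²(0.3125) + (-1)²(0.25) = 5.4375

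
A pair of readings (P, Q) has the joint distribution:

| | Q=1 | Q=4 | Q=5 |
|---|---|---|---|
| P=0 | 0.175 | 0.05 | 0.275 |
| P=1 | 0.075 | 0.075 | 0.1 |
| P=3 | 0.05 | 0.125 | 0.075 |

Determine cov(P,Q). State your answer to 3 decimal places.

0.100

E[P] = 1,  E[Q] = 3.55
E[PQ] = 3.65
cov(P,Q) = E[PQ] − E[P]E[Q] = 3.65 − (1)(3.55) = 0.1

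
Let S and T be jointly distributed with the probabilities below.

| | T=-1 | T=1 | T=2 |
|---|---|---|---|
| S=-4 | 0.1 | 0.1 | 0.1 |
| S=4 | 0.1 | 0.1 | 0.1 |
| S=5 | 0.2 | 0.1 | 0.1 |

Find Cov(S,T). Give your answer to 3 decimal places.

-0.500

E[S] = 2,  E[T] = 0.5
E[ST] = 0.5
Cov(S,T) = E[ST] − E[S]E[T] = 0.5 − (2)(0.5) = -0.5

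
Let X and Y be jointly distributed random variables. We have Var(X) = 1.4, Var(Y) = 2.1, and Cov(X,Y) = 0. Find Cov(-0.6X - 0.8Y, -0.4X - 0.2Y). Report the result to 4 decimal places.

0.6720

Cov(-0.6X - 0.8Y, -0.4X - 0.2Y) = (-0.6)(-0.4)Var(X) + (-0.8)(-0.2)Var(Y) + [(-0.6)(-0.2) + (-0.8)(-0.4)]Cov(X,Y)
= 0.24·1.4 + 0.16·2.1 + 0.44·0 = 0.672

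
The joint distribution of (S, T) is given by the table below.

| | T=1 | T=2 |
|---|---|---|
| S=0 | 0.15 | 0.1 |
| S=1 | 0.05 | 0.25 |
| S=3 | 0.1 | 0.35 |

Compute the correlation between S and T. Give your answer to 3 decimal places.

E[S] = 1.65,  E[T] = 1.7
E[ST] = 2.95
Cov(S,T) = E[ST] − E[S]E[T] = 2.95 − (1.65)(1.7) = 0.145
var(S) = 1.6275,  var(T) = 0.21
ρ = 0.145 / √(1.6275·0.21) ≈ 0.248

0.248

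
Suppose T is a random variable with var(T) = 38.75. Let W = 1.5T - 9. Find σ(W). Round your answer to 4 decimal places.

var(1.5T - 9) = (1.5)²·38.75 = 87.1875
σ(W) = √87.1875 ≈ 9.3374

9.3374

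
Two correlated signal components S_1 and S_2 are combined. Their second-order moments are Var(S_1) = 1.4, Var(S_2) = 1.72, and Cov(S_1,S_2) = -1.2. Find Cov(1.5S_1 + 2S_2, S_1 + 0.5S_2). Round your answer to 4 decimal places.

Cov(1.5S_1 + 2S_2, S_1 + 0.5S_2) = (1.5)(1)Var(S_1) + (2)(0.5)Var(S_2) + [(1.5)(0.5) + (2)(1)]Cov(S_1,S_2)
= 1.5·1.4 + 1·1.72 + 2.75·-1.2 = 0.52

0.5200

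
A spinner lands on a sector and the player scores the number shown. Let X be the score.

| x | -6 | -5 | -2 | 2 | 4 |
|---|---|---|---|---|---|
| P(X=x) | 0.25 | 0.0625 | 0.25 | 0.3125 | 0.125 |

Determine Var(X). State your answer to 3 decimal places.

E[X] = (-6)(0.25) + (-5)(0.0625) + (-2)(0.25) + (2)(0.3125) + (4)(0.125) = -1.1875
E[X²] = (-6)²(0.25) + (-5)²(0.0625) + (-2)²(0.25) + (2)²(0.3125) + (4)²(0.125) = 14.8125
Var(X) = E[X²] − (E[X])² = 14.8125 − (-1.1875)² = 13.40234375

13.402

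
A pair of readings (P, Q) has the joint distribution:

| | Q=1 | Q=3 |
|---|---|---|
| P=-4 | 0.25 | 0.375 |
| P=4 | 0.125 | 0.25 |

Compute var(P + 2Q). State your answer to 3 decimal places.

E[P] = -1,  E[Q] = 2.25,  E[PQ] = -2
var(P) = 16 − (-1)² = 15;  var(Q) = 6 − (2.25)² = 0.9375
cov(P,Q) = -2 − (-1)(2.25) = 0.25
var(P + 2Q) = (1)²·15 + (2)²·0.9375 + 2·(1)·(2)·0.25 = 19.75

19.750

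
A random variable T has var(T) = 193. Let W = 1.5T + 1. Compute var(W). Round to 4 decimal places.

434.2500

var(1.5T + 1) = (1.5)²·var(T) = 2.25·193 = 434.25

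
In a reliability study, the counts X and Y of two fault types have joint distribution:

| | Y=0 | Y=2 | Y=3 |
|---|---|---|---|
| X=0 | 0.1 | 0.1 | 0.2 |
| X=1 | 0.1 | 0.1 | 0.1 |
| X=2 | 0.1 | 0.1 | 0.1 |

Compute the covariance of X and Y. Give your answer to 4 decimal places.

-0.1200

E[X] = 0.9,  E[Y] = 1.8
E[XY] = 1.5
Cov(X,Y) = E[XY] − E[X]E[Y] = 1.5 − (0.9)(1.8) = -0.12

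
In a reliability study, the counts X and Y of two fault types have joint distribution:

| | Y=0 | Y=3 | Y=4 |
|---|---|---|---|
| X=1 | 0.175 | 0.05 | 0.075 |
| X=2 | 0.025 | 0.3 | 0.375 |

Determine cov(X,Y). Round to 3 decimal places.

E[X] = 1.7,  E[Y] = 2.85
E[XY] = 5.25
cov(X,Y) = E[XY] − E[X]E[Y] = 5.25 − (1.7)(2.85) = 0.405

0.405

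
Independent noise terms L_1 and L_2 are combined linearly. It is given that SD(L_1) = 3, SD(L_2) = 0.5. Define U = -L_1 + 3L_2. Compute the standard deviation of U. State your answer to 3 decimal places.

3.354

Var(L_1) = 9, Var(L_2) = 0.25
By independence, Var(U) = (-1)²Var(L_1) + (3)²Var(L_2)
= (-1)²·9 + (3)²·0.25 = 11.25
SD(U) = √11.25 ≈ 3.354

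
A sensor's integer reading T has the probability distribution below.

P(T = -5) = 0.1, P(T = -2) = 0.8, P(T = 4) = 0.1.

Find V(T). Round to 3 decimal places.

4.410

E[T] = (-5)(0.1) + (-2)(0.8) + (4)(0.1) = -1.7
E[T²] = (-5)²(0.1) + (-2)²(0.8) + (4)²(0.1) = 7.3
V(T) = E[T²] − (E[T])² = 7.3 − (-1.7)² = 4.41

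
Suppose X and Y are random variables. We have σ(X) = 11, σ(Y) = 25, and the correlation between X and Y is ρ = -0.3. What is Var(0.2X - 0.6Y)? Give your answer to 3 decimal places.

249.640

Var(X) = (11)² = 121;  Var(Y) = (25)² = 625
cov(X,Y) = ρ·σ(X)·σ(Y) = -0.3·11·25 = -82.5
Var(0.2X - 0.6Y) = (0.2)²·Var(X) + (-0.6)²·Var(Y) + 2·(0.2)·(-0.6)·cov(X,Y)
= 0.04·121 + 0.36·625 + -0.24·-82.5 = 249.64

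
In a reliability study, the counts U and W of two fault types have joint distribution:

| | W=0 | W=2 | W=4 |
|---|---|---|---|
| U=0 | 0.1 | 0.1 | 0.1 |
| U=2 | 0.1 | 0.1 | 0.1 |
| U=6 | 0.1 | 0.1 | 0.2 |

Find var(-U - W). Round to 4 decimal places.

10.5600

E[U] = 3,  E[W] = 2.2,  E[UW] = 7.2
var(U) = 15.6 − (3)² = 6.6;  var(W) = 7.6 − (2.2)² = 2.76
Cov(U,W) = 7.2 − (3)(2.2) = 0.6
var(-U - W) = (-1)²·6.6 + (-1)²·2.76 + 2·(-1)·(-1)·0.6 = 10.56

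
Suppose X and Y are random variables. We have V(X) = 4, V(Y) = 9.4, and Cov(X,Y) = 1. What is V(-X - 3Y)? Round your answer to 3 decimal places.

V(-X - 3Y) = (-1)²·V(X) + (-3)²·V(Y) + 2·(-1)·(-3)·Cov(X,Y)
= 1·4 + 9·9.4 + 6·1 = 94.6

94.600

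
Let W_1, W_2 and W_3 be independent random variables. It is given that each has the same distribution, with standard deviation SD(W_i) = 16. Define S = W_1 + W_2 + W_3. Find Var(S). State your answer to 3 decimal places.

Var(W_i) = (16)² = 256
By independence, Var(S) = (1)²Var(W_1) + (1)²Var(W_2) + (1)²Var(W_3)
= (1)²·256 + (1)²·256 + (1)²·256 = 768

768.000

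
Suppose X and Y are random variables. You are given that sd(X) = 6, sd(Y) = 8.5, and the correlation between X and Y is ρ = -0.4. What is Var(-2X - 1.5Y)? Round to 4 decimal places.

Var(X) = (6)² = 36;  Var(Y) = (8.5)² = 72.25
cov(X,Y) = ρ·sd(X)·sd(Y) = -0.4·6·8.5 = -20.4
Var(-2X - 1.5Y) = (-2)²·Var(X) + (-1.5)²·Var(Y) + 2·(-2)·(-1.5)·cov(X,Y)
= 4·36 + 2.25·72.25 + 6·-20.4 = 184.1625

184.1625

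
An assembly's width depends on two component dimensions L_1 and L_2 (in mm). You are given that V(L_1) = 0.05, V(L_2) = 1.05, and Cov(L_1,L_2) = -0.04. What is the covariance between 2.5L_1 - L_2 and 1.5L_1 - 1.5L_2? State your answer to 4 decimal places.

1.9725

Cov(2.5L_1 - L_2, 1.5L_1 - 1.5L_2) = (2.5)(1.5)V(L_1) + (-1)(-1.5)V(L_2) + [(2.5)(-1.5) + (-1)(1.5)]Cov(L_1,L_2)
= 3.75·0.05 + 1.5·1.05 + -5.25·-0.04 = 1.9725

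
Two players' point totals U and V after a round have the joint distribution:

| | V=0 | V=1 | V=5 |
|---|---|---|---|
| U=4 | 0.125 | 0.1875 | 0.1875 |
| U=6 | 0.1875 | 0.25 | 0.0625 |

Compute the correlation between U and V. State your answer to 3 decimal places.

E[U] = 5,  E[V] = 1.6875
E[UV] = 7.875
Cov(U,V) = E[UV] − E[U]E[V] = 7.875 − (5)(1.6875) = -0.5625
var(U) = 1,  var(V) = 3.83984375
ρ = -0.5625 / √(1·3.83984375) ≈ -0.287

-0.287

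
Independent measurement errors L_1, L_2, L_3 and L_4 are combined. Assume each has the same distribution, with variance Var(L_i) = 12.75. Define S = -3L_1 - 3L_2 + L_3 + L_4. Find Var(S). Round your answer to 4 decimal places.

By independence, Var(S) = (-3)²Var(L_1) + (-3)²Var(L_2) + (1)²Var(L_3) + (1)²Var(L_4)
= (-3)²·12.75 + (-3)²·12.75 + (1)²·12.75 + (1)²·12.75 = 255

255.0000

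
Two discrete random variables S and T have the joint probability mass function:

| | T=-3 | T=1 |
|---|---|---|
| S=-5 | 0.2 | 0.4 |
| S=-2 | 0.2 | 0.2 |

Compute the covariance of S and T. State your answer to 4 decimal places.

-0.4800

E[S] = -3.8,  E[T] = -0.6
E[ST] = 1.8
Cov(S,T) = E[ST] − E[S]E[T] = 1.8 − (-3.8)(-0.6) = -0.48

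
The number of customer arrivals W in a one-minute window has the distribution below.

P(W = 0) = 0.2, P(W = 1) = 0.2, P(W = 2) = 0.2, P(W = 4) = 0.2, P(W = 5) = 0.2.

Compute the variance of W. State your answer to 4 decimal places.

E[W] = (0)(0.2) + (1)(0.2) + (2)(0.2) + (4)(0.2) + (5)(0.2) = 2.4
E[W²] = (0)²(0.2) + (1)²(0.2) + (2)²(0.2) + (4)²(0.2) + (5)²(0.2) = 9.2
V(W) = E[W²] − (E[W])² = 9.2 − (2.4)² = 3.44

3.4400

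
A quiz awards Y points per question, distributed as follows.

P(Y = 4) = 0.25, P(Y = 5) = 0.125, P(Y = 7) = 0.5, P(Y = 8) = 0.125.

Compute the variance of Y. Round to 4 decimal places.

2.1094

E[Y] = (4)(0.25) + (5)(0.125) + (7)(0.5) + (8)(0.125) = 6.125
E[Y²] = (4)²(0.25) + (5)²(0.125) + (7)²(0.5) + (8)²(0.125) = 39.625
Var(Y) = E[Y²] − (E[Y])² = 39.625 − (6.125)² = 2.109375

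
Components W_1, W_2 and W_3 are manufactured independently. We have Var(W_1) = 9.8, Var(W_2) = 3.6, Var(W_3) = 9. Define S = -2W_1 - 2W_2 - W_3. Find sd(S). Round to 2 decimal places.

By independence, Var(S) = (-2)²Var(W_1) + (-2)²Var(W_2) + (-1)²Var(W_3)
= (-2)²·9.8 + (-2)²·3.6 + (-1)²·9 = 62.6
sd(S) = √62.6 ≈ 7.91

7.91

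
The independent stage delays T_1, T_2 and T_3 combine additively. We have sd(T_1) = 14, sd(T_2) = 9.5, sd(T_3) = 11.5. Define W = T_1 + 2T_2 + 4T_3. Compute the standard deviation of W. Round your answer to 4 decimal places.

51.7011

Var(T_1) = 196, Var(T_2) = 90.25, Var(T_3) = 132.25
By independence, Var(W) = (1)²Var(T_1) + (2)²Var(T_2) + (4)²Var(T_3)
= (1)²·196 + (2)²·90.25 + (4)²·132.25 = 2673
sd(W) = √2673 ≈ 51.7011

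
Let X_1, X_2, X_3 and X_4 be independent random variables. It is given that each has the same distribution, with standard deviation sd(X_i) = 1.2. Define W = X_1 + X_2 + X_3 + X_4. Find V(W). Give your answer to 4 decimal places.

V(X_i) = (1.2)² = 1.44
By independence, V(W) = (1)²V(X_1) + (1)²V(X_2) + (1)²V(X_3) + (1)²V(X_4)
= (1)²·1.44 + (1)²·1.44 + (1)²·1.44 + (1)²·1.44 = 5.76

5.7600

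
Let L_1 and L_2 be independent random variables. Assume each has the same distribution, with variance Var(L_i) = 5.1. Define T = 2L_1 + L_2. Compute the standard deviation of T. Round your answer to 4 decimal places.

5.0498

By independence, Var(T) = (2)²Var(L_1) + (1)²Var(L_2)
= (2)²·5.1 + (1)²·5.1 = 25.5
sd(T) = √25.5 ≈ 5.0498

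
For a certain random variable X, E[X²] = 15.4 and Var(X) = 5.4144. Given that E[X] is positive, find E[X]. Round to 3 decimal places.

3.160

(E[X])² = E[X²] − Var(X) = 15.4 − 5.4144 = 9.9856
E[X] = √9.9856 = 3.16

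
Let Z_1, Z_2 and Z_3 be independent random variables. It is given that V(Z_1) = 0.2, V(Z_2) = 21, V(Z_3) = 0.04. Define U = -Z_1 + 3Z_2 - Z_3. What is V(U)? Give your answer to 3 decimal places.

By independence, V(U) = (-1)²V(Z_1) + (3)²V(Z_2) + (-1)²V(Z_3)
= (-1)²·0.2 + (3)²·21 + (-1)²·0.04 = 189.24

189.240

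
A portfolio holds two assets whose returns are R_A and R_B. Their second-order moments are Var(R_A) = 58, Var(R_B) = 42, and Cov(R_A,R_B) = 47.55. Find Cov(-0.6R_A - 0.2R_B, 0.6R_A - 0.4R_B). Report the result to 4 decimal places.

Cov(-0.6R_A - 0.2R_B, 0.6R_A - 0.4R_B) = (-0.6)(0.6)Var(R_A) + (-0.2)(-0.4)Var(R_B) + [(-0.6)(-0.4) + (-0.2)(0.6)]Cov(R_A,R_B)
= -0.36·58 + 0.08·42 + 0.12·47.55 = -11.814

-11.8140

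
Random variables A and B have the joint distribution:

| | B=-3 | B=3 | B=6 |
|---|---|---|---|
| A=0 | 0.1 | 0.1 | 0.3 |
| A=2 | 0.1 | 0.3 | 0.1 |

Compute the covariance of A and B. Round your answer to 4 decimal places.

-0.6000

E[A] = 1,  E[B] = 3
E[AB] = 2.4
cov(A,B) = E[AB] − E[A]E[B] = 2.4 − (1)(3) = -0.6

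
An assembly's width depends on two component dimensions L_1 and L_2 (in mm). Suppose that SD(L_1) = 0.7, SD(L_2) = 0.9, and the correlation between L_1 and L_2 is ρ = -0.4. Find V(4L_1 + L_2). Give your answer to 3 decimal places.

V(L_1) = (0.7)² = 0.49;  V(L_2) = (0.9)² = 0.81
cov(L_1,L_2) = ρ·SD(L_1)·SD(L_2) = -0.4·0.7·0.9 = -0.252
V(4L_1 + L_2) = (4)²·V(L_1) + (1)²·V(L_2) + 2·(4)·(1)·cov(L_1,L_2)
= 16·0.49 + 1·0.81 + 8·-0.252 = 6.634

6.634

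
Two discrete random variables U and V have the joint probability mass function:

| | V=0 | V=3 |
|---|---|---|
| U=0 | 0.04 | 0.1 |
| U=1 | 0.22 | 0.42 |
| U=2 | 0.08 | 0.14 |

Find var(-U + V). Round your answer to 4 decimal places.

2.4500

E[U] = 1.08,  E[V] = 1.98,  E[UV] = 2.1
var(U) = 1.52 − (1.08)² = 0.3536;  var(V) = 5.94 − (1.98)² = 2.0196
Cov(U,V) = 2.1 − (1.08)(1.98) = -0.0384
var(-U + V) = (-1)²·0.3536 + (1)²·2.0196 + 2·(-1)·(1)·-0.0384 = 2.45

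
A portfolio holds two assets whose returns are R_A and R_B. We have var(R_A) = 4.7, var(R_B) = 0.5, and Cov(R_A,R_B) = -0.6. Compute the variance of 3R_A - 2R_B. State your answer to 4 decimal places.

var(3R_A - 2R_B) = (3)²·var(R_A) + (-2)²·var(R_B) + 2·(3)·(-2)·Cov(R_A,R_B)
= 9·4.7 + 4·0.5 + -12·-0.6 = 51.5

51.5000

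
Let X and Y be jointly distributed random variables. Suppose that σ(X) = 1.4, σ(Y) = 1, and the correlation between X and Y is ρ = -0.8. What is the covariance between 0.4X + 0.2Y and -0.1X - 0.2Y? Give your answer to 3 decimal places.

Var(X) = (1.4)² = 1.96;  Var(Y) = (1)² = 1
Cov(X,Y) = ρ·σ(X)·σ(Y) = -0.8·1.4·1 = -1.12
Cov(0.4X + 0.2Y, -0.1X - 0.2Y) = (0.4)(-0.1)Var(X) + (0.2)(-0.2)Var(Y) + [(0.4)(-0.2) + (0.2)(-0.1)]Cov(X,Y)
= -0.04·1.96 + -0.04·1 + -0.1·-1.12 = -0.0064

-0.006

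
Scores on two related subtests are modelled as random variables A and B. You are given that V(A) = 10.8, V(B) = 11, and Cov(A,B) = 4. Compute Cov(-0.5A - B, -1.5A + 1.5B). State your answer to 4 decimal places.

Cov(-0.5A - B, -1.5A + 1.5B) = (-0.5)(-1.5)V(A) + (-1)(1.5)V(B) + [(-0.5)(1.5) + (-1)(-1.5)]Cov(A,B)
= 0.75·10.8 + -1.5·11 + 0.75·4 = -5.4

-5.4000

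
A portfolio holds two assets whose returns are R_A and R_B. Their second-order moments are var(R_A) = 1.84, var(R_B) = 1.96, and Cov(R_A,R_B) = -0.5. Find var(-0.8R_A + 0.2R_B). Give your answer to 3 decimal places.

1.416

var(-0.8R_A + 0.2R_B) = (-0.8)²·var(R_A) + (0.2)²·var(R_B) + 2·(-0.8)·(0.2)·Cov(R_A,R_B)
= 0.64·1.84 + 0.04·1.96 + -0.32·-0.5 = 1.416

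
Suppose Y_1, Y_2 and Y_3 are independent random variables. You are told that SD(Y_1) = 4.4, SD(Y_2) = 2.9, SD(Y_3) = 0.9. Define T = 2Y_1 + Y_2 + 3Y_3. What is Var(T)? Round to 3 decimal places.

93.140

Var(Y_1) = 19.36, Var(Y_2) = 8.41, Var(Y_3) = 0.81
By independence, Var(T) = (2)²Var(Y_1) + (1)²Var(Y_2) + (3)²Var(Y_3)
= (2)²·19.36 + (1)²·8.41 + (3)²·0.81 = 93.14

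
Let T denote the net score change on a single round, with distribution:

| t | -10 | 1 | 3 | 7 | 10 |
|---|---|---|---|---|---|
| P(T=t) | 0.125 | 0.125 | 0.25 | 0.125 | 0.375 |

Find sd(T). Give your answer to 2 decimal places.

E[T] = (-10)(0.125) + (1)(0.125) + (3)(0.25) + (7)(0.125) + (10)(0.375) = 4.25
E[T²] = (-10)²(0.125) + (1)²(0.125) + (3)²(0.25) + (7)²(0.125) + (10)²(0.375) = 58.5
Var(T) = E[T²] − (E[T])² = 58.5 − (4.25)² = 40.4375
sd(T) = √40.4375 ≈ 6.36

6.36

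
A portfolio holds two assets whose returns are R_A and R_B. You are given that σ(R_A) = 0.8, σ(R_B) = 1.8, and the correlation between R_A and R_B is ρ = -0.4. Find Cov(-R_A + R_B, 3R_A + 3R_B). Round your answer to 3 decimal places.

V(R_A) = (0.8)² = 0.64;  V(R_B) = (1.8)² = 3.24
Cov(R_A,R_B) = ρ·σ(R_A)·σ(R_B) = -0.4·0.8·1.8 = -0.576
Cov(-R_A + R_B, 3R_A + 3R_B) = (-1)(3)V(R_A) + (1)(3)V(R_B) + [(-1)(3) + (1)(3)]Cov(R_A,R_B)
= -3·0.64 + 3·3.24 + 0·-0.576 = 7.8

7.800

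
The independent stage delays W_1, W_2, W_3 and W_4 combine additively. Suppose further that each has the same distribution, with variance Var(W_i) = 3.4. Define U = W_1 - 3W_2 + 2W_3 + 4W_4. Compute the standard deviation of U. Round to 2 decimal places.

By independence, Var(U) = (1)²Var(W_1) + (-3)²Var(W_2) + (2)²Var(W_3) + (4)²Var(W_4)
= (1)²·3.4 + (-3)²·3.4 + (2)²·3.4 + (4)²·3.4 = 102
SD(U) = √102 ≈ 10.10

10.10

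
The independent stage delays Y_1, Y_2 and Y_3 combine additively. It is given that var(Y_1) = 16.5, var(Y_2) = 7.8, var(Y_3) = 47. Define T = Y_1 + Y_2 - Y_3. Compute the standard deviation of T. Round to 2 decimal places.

8.44

By independence, var(T) = (1)²var(Y_1) + (1)²var(Y_2) + (-1)²var(Y_3)
= (1)²·16.5 + (1)²·7.8 + (-1)²·47 = 71.3
σ(T) = √71.3 ≈ 8.44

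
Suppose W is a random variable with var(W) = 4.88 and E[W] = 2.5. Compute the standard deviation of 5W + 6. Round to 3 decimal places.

11.045

var(5W + 6) = (5)²·4.88 = 122
sd(5W + 6) = √122 ≈ 11.045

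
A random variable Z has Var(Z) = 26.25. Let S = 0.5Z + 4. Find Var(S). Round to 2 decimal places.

6.56

Var(0.5Z + 4) = (0.5)²·Var(Z) = 0.25·26.25 = 6.5625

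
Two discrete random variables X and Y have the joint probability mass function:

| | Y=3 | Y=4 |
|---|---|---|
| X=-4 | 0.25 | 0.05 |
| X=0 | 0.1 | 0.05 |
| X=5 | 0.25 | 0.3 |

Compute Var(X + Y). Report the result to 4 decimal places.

17.7475

E[X] = 1.55,  E[Y] = 3.4,  E[XY] = 5.95
Var(X) = 18.55 − (1.55)² = 16.1475;  Var(Y) = 11.8 − (3.4)² = 0.24
Cov(X,Y) = 5.95 − (1.55)(3.4) = 0.68
Var(X + Y) = (1)²·16.1475 + (1)²·0.24 + 2·(1)·(1)·0.68 = 17.7475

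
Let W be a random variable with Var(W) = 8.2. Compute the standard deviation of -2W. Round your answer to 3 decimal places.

Var(-2W) = (-2)²·8.2 = 32.8
σ(-2W) = √32.8 ≈ 5.727

5.727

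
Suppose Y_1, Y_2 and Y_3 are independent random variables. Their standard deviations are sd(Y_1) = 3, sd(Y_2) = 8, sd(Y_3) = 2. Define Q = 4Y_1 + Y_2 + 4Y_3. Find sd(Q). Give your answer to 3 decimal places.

16.492

Var(Y_1) = 9, Var(Y_2) = 64, Var(Y_3) = 4
By independence, Var(Q) = (4)²Var(Y_1) + (1)²Var(Y_2) + (4)²Var(Y_3)
= (4)²·9 + (1)²·64 + (4)²·4 = 272
sd(Q) = √272 ≈ 16.492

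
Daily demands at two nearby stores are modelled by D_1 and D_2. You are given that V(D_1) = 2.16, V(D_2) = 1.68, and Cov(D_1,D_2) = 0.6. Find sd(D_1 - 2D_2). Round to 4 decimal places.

2.5456

V(D_1 - 2D_2) = (1)²·V(D_1) + (-2)²·V(D_2) + 2·(1)·(-2)·Cov(D_1,D_2)
= 1·2.16 + 4·1.68 + -4·0.6 = 6.48
sd(D_1 - 2D_2) = √6.48 ≈ 2.5456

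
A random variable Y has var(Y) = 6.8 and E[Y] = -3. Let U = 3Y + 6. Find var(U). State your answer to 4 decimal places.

61.2000

var(3Y + 6) = (3)²·var(Y) = 9·6.8 = 61.2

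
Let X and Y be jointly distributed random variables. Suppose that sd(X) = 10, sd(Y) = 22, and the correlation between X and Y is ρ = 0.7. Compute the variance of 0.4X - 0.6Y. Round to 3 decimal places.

Var(X) = (10)² = 100;  Var(Y) = (22)² = 484
cov(X,Y) = ρ·sd(X)·sd(Y) = 0.7·10·22 = 154
Var(0.4X - 0.6Y) = (0.4)²·Var(X) + (-0.6)²·Var(Y) + 2·(0.4)·(-0.6)·cov(X,Y)
= 0.16·100 + 0.36·484 + -0.48·154 = 116.32

116.320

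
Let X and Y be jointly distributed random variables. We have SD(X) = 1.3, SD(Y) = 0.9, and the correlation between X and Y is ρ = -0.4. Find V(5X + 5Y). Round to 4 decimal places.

39.1000

V(X) = (1.3)² = 1.69;  V(Y) = (0.9)² = 0.81
cov(X,Y) = ρ·SD(X)·SD(Y) = -0.4·1.3·0.9 = -0.468
V(5X + 5Y) = (5)²·V(X) + (5)²·V(Y) + 2·(5)·(5)·cov(X,Y)
= 25·1.69 + 25·0.81 + 50·-0.468 = 39.1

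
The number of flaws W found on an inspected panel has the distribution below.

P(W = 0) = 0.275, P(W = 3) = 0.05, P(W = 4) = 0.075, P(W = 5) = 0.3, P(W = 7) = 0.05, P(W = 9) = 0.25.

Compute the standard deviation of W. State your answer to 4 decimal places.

E[W] = (0)(0.275) + (3)(0.05) + (4)(0.075) + (5)(0.3) + (7)(0.05) + (9)(0.25) = 4.55
E[W²] = (0)²(0.275) + (3)²(0.05) + (4)²(0.075) + (5)²(0.3) + (7)²(0.05) + (9)²(0.25) = 31.85
var(W) = E[W²] − (E[W])² = 31.85 − (4.55)² = 11.1475
sd(W) = √11.1475 ≈ 3.3388

3.3388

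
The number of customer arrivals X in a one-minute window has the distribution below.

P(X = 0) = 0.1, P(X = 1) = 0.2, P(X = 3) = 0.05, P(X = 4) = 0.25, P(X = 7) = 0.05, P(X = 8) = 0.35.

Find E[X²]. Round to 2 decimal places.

E[X²] = (0)²(0.1) + (1)²(0.2) + (3)²(0.05) + (4)²(0.25) + (7)²(0.05) + (8)²(0.35) = 29.5

29.50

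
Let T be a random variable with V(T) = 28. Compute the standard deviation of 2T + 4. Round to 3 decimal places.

10.583

V(2T + 4) = (2)²·28 = 112
sd(2T + 4) = √112 ≈ 10.583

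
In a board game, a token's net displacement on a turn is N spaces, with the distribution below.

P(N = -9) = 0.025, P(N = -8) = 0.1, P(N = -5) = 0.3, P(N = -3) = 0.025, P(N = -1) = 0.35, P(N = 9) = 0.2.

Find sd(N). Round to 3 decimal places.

E[N] = (-9)(0.025) + (-8)(0.1) + (-5)(0.3) + (-3)(0.025) + (-1)(0.35) + (9)(0.2) = -1.15
E[N²] = (-9)²(0.025) + (-8)²(0.1) + (-5)²(0.3) + (-3)²(0.025) + (-1)²(0.35) + (9)²(0.2) = 32.7
Var(N) = E[N²] − (E[N])² = 32.7 − (-1.15)² = 31.3775
sd(N) = √31.3775 ≈ 5.602

5.602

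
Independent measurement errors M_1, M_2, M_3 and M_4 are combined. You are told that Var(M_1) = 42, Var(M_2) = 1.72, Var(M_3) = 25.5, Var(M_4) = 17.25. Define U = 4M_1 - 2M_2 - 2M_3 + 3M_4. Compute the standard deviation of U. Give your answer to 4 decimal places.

30.5962

By independence, Var(U) = (4)²Var(M_1) + (-2)²Var(M_2) + (-2)²Var(M_3) + (3)²Var(M_4)
= (4)²·42 + (-2)²·1.72 + (-2)²·25.5 + (3)²·17.25 = 936.13
σ(U) = √936.13 ≈ 30.5962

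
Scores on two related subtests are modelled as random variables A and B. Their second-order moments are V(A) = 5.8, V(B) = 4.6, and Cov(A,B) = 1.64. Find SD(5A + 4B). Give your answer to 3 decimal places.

V(5A + 4B) = (5)²·V(A) + (4)²·V(B) + 2·(5)·(4)·Cov(A,B)
= 25·5.8 + 16·4.6 + 40·1.64 = 284.2
SD(5A + 4B) = √284.2 ≈ 16.858

16.858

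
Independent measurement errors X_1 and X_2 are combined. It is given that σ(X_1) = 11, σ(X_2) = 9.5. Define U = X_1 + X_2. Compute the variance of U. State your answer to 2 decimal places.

V(X_1) = 121, V(X_2) = 90.25
By independence, V(U) = (1)²V(X_1) + (1)²V(X_2)
= (1)²·121 + (1)²·90.25 = 211.25

211.25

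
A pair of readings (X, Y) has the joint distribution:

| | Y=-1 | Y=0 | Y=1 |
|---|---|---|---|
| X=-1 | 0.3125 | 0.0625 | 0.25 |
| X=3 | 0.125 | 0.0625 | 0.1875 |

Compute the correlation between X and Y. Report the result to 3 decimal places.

0.138

E[X] = 0.5,  E[Y] = 0
E[XY] = 0.25
cov(X,Y) = E[XY] − E[X]E[Y] = 0.25 − (0.5)(0) = 0.25
Var(X) = 3.75,  Var(Y) = 0.875
ρ = 0.25 / √(3.75·0.875) ≈ 0.138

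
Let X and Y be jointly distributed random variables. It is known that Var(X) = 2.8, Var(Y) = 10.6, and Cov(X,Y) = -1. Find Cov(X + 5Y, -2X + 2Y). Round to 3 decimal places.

Cov(X + 5Y, -2X + 2Y) = (1)(-2)Var(X) + (5)(2)Var(Y) + [(1)(2) + (5)(-2)]Cov(X,Y)
= -2·2.8 + 10·10.6 + -8·-1 = 108.4

108.400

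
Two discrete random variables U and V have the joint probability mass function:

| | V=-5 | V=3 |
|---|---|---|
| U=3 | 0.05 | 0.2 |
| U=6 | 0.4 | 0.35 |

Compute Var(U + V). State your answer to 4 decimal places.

E[U] = 5.25,  E[V] = -0.6,  E[UV] = -4.65
Var(U) = 29.25 − (5.25)² = 1.6875;  Var(V) = 16.2 − (-0.6)² = 15.84
Cov(U,V) = -4.65 − (5.25)(-0.6) = -1.5
Var(U + V) = (1)²·1.6875 + (1)²·15.84 + 2·(1)·(1)·-1.5 = 14.5275

14.5275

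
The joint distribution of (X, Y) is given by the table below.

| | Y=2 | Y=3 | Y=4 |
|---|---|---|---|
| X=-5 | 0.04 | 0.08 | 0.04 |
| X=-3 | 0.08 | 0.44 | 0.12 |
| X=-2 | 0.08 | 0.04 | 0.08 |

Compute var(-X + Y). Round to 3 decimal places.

E[X] = -3.12,  E[Y] = 3.04,  E[XY] = -9.48
var(X) = 10.56 − (-3.12)² = 0.8256;  var(Y) = 9.68 − (3.04)² = 0.4384
Cov(X,Y) = -9.48 − (-3.12)(3.04) = 0.0048
var(-X + Y) = (-1)²·0.8256 + (1)²·0.4384 + 2·(-1)·(1)·0.0048 = 1.2544

1.254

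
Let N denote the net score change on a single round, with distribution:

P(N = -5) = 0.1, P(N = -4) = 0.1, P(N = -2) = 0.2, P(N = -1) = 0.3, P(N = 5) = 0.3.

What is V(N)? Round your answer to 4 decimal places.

12.6900

E[N] = (-5)(0.1) + (-4)(0.1) + (-2)(0.2) + (-1)(0.3) + (5)(0.3) = -0.1
E[N²] = (-5)²(0.1) + (-4)²(0.1) + (-2)²(0.2) + (-1)²(0.3) + (5)²(0.3) = 12.7
V(N) = E[N²] − (E[N])² = 12.7 − (-0.1)² = 12.69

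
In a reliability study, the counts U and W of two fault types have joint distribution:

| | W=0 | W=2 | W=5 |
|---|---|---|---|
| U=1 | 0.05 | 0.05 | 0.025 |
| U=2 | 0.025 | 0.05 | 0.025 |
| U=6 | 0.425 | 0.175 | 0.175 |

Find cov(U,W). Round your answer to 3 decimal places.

-0.308

E[U] = 4.975,  E[W] = 1.675
E[UW] = 8.025
cov(U,W) = E[UW] − E[U]E[W] = 8.025 − (4.975)(1.675) = -0.308125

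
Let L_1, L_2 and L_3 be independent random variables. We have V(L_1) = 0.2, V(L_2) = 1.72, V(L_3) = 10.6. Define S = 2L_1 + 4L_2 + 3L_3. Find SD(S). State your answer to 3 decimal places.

11.123

By independence, V(S) = (2)²V(L_1) + (4)²V(L_2) + (3)²V(L_3)
= (2)²·0.2 + (4)²·1.72 + (3)²·10.6 = 123.72
SD(S) = √123.72 ≈ 11.123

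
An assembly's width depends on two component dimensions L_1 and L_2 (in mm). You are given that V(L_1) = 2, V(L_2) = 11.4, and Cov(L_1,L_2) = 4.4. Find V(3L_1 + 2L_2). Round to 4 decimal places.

V(3L_1 + 2L_2) = (3)²·V(L_1) + (2)²·V(L_2) + 2·(3)·(2)·Cov(L_1,L_2)
= 9·2 + 4·11.4 + 12·4.4 = 116.4

116.4000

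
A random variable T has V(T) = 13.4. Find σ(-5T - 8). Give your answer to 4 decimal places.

V(-5T - 8) = (-5)²·13.4 = 335
σ(-5T - 8) = √335 ≈ 18.3030

18.3030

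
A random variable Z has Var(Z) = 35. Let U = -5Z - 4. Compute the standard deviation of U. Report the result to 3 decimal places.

Var(-5Z - 4) = (-5)²·35 = 875
SD(U) = √875 ≈ 29.580

29.580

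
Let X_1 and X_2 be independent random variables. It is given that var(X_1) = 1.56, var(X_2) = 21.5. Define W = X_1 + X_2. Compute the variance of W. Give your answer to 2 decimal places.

23.06

By independence, var(W) = (1)²var(X_1) + (1)²var(X_2)
= (1)²·1.56 + (1)²·21.5 = 23.06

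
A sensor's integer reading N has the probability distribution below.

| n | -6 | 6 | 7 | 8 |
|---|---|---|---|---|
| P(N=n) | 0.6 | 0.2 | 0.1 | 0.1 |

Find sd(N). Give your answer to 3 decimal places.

6.268

E[N] = (-6)(0.6) + (6)(0.2) + (7)(0.1) + (8)(0.1) = -0.9
E[N²] = (-6)²(0.6) + (6)²(0.2) + (7)²(0.1) + (8)²(0.1) = 40.1
Var(N) = E[N²] − (E[N])² = 40.1 − (-0.9)² = 39.29
sd(N) = √39.29 ≈ 6.268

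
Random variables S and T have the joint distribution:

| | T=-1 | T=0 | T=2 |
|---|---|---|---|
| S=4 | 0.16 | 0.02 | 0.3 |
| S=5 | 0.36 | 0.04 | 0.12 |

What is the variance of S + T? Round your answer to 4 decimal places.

E[S] = 4.52,  E[T] = 0.32,  E[ST] = 1.16
Var(S) = 20.68 − (4.52)² = 0.2496;  Var(T) = 2.2 − (0.32)² = 2.0976
Cov(S,T) = 1.16 − (4.52)(0.32) = -0.2864
Var(S + T) = (1)²·0.2496 + (1)²·2.0976 + 2·(1)·(1)·-0.2864 = 1.7744

1.7744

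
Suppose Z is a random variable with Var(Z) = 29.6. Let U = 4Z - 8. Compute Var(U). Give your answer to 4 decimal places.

473.6000

Var(4Z - 8) = (4)²·Var(Z) = 16·29.6 = 473.6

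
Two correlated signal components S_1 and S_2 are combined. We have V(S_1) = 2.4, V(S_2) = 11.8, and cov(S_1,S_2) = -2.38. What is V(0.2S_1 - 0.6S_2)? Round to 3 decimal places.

V(0.2S_1 - 0.6S_2) = (0.2)²·V(S_1) + (-0.6)²·V(S_2) + 2·(0.2)·(-0.6)·cov(S_1,S_2)
= 0.04·2.4 + 0.36·11.8 + -0.24·-2.38 = 4.9152

4.915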